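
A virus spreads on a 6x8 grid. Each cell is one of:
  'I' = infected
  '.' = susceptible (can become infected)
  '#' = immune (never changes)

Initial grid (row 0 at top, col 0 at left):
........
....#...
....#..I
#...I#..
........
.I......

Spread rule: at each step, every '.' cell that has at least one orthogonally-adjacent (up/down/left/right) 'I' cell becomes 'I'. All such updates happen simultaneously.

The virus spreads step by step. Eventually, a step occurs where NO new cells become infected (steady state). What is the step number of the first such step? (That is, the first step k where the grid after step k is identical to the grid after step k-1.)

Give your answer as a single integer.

Answer: 7

Derivation:
Step 0 (initial): 3 infected
Step 1: +8 new -> 11 infected
Step 2: +14 new -> 25 infected
Step 3: +8 new -> 33 infected
Step 4: +6 new -> 39 infected
Step 5: +4 new -> 43 infected
Step 6: +1 new -> 44 infected
Step 7: +0 new -> 44 infected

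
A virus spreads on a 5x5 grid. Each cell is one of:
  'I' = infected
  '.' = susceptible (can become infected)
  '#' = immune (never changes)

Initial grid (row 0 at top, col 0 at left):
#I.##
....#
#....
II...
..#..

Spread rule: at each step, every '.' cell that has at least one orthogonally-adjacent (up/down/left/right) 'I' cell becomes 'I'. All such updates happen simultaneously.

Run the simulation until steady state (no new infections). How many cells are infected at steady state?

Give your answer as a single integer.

Step 0 (initial): 3 infected
Step 1: +6 new -> 9 infected
Step 2: +4 new -> 13 infected
Step 3: +4 new -> 17 infected
Step 4: +2 new -> 19 infected
Step 5: +0 new -> 19 infected

Answer: 19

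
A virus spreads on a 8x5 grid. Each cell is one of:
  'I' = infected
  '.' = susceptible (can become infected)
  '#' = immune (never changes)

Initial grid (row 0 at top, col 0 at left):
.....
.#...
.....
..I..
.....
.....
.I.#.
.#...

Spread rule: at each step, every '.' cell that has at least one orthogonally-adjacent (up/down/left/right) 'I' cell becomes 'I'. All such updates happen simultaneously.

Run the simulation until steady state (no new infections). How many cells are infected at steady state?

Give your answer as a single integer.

Answer: 37

Derivation:
Step 0 (initial): 2 infected
Step 1: +7 new -> 9 infected
Step 2: +11 new -> 20 infected
Step 3: +8 new -> 28 infected
Step 4: +6 new -> 34 infected
Step 5: +3 new -> 37 infected
Step 6: +0 new -> 37 infected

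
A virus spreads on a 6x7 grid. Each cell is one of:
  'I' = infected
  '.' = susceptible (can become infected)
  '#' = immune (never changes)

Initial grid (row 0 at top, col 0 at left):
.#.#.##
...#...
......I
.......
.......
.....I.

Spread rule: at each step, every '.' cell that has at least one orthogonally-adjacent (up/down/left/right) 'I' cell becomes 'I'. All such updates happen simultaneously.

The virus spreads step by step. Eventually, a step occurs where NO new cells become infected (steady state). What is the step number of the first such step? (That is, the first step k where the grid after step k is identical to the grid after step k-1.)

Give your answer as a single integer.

Step 0 (initial): 2 infected
Step 1: +6 new -> 8 infected
Step 2: +6 new -> 14 infected
Step 3: +5 new -> 19 infected
Step 4: +5 new -> 24 infected
Step 5: +5 new -> 29 infected
Step 6: +5 new -> 34 infected
Step 7: +2 new -> 36 infected
Step 8: +1 new -> 37 infected
Step 9: +0 new -> 37 infected

Answer: 9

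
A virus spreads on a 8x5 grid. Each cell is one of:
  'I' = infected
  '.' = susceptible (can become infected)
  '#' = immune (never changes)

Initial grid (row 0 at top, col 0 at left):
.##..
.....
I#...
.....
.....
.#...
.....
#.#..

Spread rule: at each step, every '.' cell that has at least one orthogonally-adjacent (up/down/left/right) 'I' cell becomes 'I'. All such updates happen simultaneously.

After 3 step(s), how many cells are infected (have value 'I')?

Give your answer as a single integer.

Answer: 11

Derivation:
Step 0 (initial): 1 infected
Step 1: +2 new -> 3 infected
Step 2: +4 new -> 7 infected
Step 3: +4 new -> 11 infected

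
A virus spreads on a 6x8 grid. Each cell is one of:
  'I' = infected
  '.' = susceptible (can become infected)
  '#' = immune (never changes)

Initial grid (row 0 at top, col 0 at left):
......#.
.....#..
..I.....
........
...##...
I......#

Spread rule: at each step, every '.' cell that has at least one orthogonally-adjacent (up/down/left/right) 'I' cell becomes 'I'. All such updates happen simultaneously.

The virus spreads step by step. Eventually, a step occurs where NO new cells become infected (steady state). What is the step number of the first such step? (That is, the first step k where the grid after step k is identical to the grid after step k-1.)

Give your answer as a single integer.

Answer: 8

Derivation:
Step 0 (initial): 2 infected
Step 1: +6 new -> 8 infected
Step 2: +11 new -> 19 infected
Step 3: +7 new -> 26 infected
Step 4: +5 new -> 31 infected
Step 5: +6 new -> 37 infected
Step 6: +4 new -> 41 infected
Step 7: +2 new -> 43 infected
Step 8: +0 new -> 43 infected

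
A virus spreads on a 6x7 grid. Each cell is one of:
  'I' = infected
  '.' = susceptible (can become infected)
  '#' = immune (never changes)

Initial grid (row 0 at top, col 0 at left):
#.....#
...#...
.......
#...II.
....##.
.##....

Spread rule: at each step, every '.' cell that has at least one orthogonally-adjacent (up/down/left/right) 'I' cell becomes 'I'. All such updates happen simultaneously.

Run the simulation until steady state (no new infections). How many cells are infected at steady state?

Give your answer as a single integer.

Answer: 34

Derivation:
Step 0 (initial): 2 infected
Step 1: +4 new -> 6 infected
Step 2: +7 new -> 13 infected
Step 3: +8 new -> 21 infected
Step 4: +6 new -> 27 infected
Step 5: +4 new -> 31 infected
Step 6: +3 new -> 34 infected
Step 7: +0 new -> 34 infected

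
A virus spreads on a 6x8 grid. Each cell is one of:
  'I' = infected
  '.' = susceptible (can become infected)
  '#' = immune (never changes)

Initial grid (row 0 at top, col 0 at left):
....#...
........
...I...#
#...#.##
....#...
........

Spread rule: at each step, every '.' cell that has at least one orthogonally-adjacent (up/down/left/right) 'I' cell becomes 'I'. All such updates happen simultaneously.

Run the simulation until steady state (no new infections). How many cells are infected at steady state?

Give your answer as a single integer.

Step 0 (initial): 1 infected
Step 1: +4 new -> 5 infected
Step 2: +7 new -> 12 infected
Step 3: +9 new -> 21 infected
Step 4: +8 new -> 29 infected
Step 5: +7 new -> 36 infected
Step 6: +4 new -> 40 infected
Step 7: +1 new -> 41 infected
Step 8: +0 new -> 41 infected

Answer: 41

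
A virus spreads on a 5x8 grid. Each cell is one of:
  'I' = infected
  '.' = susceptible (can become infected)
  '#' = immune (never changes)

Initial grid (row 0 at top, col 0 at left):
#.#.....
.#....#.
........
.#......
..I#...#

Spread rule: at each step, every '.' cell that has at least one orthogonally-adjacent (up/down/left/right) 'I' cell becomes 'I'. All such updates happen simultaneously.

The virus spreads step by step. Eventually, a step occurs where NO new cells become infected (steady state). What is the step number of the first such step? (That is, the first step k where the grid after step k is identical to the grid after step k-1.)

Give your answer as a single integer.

Answer: 10

Derivation:
Step 0 (initial): 1 infected
Step 1: +2 new -> 3 infected
Step 2: +3 new -> 6 infected
Step 3: +5 new -> 11 infected
Step 4: +5 new -> 16 infected
Step 5: +6 new -> 22 infected
Step 6: +5 new -> 27 infected
Step 7: +2 new -> 29 infected
Step 8: +2 new -> 31 infected
Step 9: +1 new -> 32 infected
Step 10: +0 new -> 32 infected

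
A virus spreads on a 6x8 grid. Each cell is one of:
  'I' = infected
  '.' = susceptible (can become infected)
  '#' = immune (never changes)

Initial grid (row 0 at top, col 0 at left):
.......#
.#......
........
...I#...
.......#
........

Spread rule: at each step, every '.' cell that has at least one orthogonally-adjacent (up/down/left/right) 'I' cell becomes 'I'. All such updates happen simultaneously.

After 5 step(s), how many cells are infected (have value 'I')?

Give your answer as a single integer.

Step 0 (initial): 1 infected
Step 1: +3 new -> 4 infected
Step 2: +7 new -> 11 infected
Step 3: +10 new -> 21 infected
Step 4: +10 new -> 31 infected
Step 5: +8 new -> 39 infected

Answer: 39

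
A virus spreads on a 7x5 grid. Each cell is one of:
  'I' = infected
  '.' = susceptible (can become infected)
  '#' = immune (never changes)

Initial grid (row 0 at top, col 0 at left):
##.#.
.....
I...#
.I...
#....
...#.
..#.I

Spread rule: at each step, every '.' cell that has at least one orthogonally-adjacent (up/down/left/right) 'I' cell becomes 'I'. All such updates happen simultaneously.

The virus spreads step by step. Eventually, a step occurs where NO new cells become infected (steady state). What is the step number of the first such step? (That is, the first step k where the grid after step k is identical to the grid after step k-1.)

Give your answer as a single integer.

Step 0 (initial): 3 infected
Step 1: +7 new -> 10 infected
Step 2: +6 new -> 16 infected
Step 3: +7 new -> 23 infected
Step 4: +3 new -> 26 infected
Step 5: +1 new -> 27 infected
Step 6: +1 new -> 28 infected
Step 7: +0 new -> 28 infected

Answer: 7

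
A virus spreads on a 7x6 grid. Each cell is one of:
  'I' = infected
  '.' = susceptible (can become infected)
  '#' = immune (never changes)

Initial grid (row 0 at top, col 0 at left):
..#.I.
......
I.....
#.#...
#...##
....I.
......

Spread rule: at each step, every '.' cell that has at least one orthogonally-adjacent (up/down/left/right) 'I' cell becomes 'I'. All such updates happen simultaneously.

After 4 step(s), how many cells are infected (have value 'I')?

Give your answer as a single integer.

Answer: 35

Derivation:
Step 0 (initial): 3 infected
Step 1: +8 new -> 11 infected
Step 2: +11 new -> 22 infected
Step 3: +10 new -> 32 infected
Step 4: +3 new -> 35 infected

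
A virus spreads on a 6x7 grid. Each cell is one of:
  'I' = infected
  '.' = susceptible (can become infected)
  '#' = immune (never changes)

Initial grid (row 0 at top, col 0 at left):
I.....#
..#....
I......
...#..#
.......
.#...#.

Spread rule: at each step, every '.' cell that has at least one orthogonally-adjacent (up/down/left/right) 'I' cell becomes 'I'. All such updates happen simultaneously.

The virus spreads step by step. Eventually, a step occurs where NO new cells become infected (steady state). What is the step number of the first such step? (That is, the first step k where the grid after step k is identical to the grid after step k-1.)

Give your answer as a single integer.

Step 0 (initial): 2 infected
Step 1: +4 new -> 6 infected
Step 2: +5 new -> 11 infected
Step 3: +5 new -> 16 infected
Step 4: +4 new -> 20 infected
Step 5: +6 new -> 26 infected
Step 6: +5 new -> 31 infected
Step 7: +3 new -> 34 infected
Step 8: +1 new -> 35 infected
Step 9: +1 new -> 36 infected
Step 10: +0 new -> 36 infected

Answer: 10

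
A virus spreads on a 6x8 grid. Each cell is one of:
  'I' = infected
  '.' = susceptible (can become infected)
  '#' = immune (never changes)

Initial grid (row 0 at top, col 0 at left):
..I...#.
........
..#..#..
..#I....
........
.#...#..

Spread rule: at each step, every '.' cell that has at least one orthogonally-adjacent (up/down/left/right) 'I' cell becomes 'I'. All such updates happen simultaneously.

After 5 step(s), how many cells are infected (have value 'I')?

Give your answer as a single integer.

Answer: 39

Derivation:
Step 0 (initial): 2 infected
Step 1: +6 new -> 8 infected
Step 2: +9 new -> 17 infected
Step 3: +9 new -> 26 infected
Step 4: +7 new -> 33 infected
Step 5: +6 new -> 39 infected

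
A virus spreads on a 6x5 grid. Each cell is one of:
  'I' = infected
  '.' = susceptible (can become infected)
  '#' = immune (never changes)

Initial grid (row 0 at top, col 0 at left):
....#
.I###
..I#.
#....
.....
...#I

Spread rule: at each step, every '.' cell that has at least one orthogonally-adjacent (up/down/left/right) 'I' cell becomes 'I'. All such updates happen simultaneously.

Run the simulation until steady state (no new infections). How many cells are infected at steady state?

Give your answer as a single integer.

Step 0 (initial): 3 infected
Step 1: +5 new -> 8 infected
Step 2: +8 new -> 16 infected
Step 3: +4 new -> 20 infected
Step 4: +2 new -> 22 infected
Step 5: +1 new -> 23 infected
Step 6: +0 new -> 23 infected

Answer: 23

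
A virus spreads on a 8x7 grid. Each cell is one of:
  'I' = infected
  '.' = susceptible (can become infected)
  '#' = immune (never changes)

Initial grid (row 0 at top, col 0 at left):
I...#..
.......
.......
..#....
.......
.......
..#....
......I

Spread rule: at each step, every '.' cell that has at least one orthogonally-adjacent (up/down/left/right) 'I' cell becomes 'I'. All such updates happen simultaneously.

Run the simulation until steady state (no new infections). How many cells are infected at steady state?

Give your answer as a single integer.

Answer: 53

Derivation:
Step 0 (initial): 2 infected
Step 1: +4 new -> 6 infected
Step 2: +6 new -> 12 infected
Step 3: +8 new -> 20 infected
Step 4: +9 new -> 29 infected
Step 5: +9 new -> 38 infected
Step 6: +13 new -> 51 infected
Step 7: +2 new -> 53 infected
Step 8: +0 new -> 53 infected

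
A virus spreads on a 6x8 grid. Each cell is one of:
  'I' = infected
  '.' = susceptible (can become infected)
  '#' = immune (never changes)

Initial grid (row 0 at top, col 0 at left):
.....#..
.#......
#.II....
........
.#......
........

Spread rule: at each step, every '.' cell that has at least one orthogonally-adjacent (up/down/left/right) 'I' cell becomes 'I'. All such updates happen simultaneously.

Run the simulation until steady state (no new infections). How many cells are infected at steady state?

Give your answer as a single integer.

Step 0 (initial): 2 infected
Step 1: +6 new -> 8 infected
Step 2: +8 new -> 16 infected
Step 3: +9 new -> 25 infected
Step 4: +8 new -> 33 infected
Step 5: +7 new -> 40 infected
Step 6: +3 new -> 43 infected
Step 7: +1 new -> 44 infected
Step 8: +0 new -> 44 infected

Answer: 44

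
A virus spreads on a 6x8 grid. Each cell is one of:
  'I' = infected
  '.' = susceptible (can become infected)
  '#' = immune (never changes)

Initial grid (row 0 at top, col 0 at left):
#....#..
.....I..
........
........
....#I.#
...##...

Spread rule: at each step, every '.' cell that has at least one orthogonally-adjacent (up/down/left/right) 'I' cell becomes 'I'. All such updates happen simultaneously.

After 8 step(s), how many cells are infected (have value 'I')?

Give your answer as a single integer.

Step 0 (initial): 2 infected
Step 1: +6 new -> 8 infected
Step 2: +9 new -> 17 infected
Step 3: +8 new -> 25 infected
Step 4: +5 new -> 30 infected
Step 5: +5 new -> 35 infected
Step 6: +4 new -> 39 infected
Step 7: +2 new -> 41 infected
Step 8: +1 new -> 42 infected

Answer: 42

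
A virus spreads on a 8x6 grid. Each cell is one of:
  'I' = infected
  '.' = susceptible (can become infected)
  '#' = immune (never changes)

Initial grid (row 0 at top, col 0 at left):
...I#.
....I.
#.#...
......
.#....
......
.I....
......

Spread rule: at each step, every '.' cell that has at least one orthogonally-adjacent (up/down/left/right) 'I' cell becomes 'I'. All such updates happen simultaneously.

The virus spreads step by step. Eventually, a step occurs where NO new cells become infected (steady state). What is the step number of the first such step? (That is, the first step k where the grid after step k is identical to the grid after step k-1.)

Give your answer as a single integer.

Answer: 6

Derivation:
Step 0 (initial): 3 infected
Step 1: +8 new -> 11 infected
Step 2: +11 new -> 22 infected
Step 3: +10 new -> 32 infected
Step 4: +9 new -> 41 infected
Step 5: +3 new -> 44 infected
Step 6: +0 new -> 44 infected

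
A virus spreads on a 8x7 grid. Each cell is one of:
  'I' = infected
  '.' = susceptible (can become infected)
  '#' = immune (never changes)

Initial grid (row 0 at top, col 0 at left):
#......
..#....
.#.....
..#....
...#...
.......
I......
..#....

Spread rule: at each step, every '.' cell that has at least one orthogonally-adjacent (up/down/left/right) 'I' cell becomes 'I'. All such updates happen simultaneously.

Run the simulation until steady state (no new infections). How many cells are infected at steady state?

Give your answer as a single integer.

Answer: 50

Derivation:
Step 0 (initial): 1 infected
Step 1: +3 new -> 4 infected
Step 2: +4 new -> 8 infected
Step 3: +4 new -> 12 infected
Step 4: +6 new -> 18 infected
Step 5: +4 new -> 22 infected
Step 6: +5 new -> 27 infected
Step 7: +5 new -> 32 infected
Step 8: +5 new -> 37 infected
Step 9: +5 new -> 42 infected
Step 10: +5 new -> 47 infected
Step 11: +2 new -> 49 infected
Step 12: +1 new -> 50 infected
Step 13: +0 new -> 50 infected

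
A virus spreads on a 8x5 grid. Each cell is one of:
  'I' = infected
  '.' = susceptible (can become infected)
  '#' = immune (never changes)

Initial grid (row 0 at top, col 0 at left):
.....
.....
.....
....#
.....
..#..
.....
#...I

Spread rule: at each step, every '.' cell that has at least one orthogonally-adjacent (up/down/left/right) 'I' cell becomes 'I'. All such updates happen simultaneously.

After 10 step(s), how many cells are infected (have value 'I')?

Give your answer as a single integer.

Step 0 (initial): 1 infected
Step 1: +2 new -> 3 infected
Step 2: +3 new -> 6 infected
Step 3: +4 new -> 10 infected
Step 4: +2 new -> 12 infected
Step 5: +4 new -> 16 infected
Step 6: +4 new -> 20 infected
Step 7: +5 new -> 25 infected
Step 8: +5 new -> 30 infected
Step 9: +4 new -> 34 infected
Step 10: +2 new -> 36 infected

Answer: 36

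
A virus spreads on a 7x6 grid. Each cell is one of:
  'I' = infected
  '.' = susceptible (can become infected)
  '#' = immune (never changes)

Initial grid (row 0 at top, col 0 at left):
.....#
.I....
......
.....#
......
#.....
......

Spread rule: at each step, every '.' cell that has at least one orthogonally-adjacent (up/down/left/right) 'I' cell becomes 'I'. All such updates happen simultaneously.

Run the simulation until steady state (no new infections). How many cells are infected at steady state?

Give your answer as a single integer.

Step 0 (initial): 1 infected
Step 1: +4 new -> 5 infected
Step 2: +6 new -> 11 infected
Step 3: +6 new -> 17 infected
Step 4: +7 new -> 24 infected
Step 5: +5 new -> 29 infected
Step 6: +4 new -> 33 infected
Step 7: +3 new -> 36 infected
Step 8: +2 new -> 38 infected
Step 9: +1 new -> 39 infected
Step 10: +0 new -> 39 infected

Answer: 39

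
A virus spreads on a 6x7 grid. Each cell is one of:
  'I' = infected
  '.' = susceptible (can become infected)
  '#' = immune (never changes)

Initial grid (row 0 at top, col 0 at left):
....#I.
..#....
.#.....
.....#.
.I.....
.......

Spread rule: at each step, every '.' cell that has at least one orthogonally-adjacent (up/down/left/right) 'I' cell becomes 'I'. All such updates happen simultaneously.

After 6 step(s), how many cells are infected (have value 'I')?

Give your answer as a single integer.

Step 0 (initial): 2 infected
Step 1: +6 new -> 8 infected
Step 2: +8 new -> 16 infected
Step 3: +8 new -> 24 infected
Step 4: +7 new -> 31 infected
Step 5: +5 new -> 36 infected
Step 6: +2 new -> 38 infected

Answer: 38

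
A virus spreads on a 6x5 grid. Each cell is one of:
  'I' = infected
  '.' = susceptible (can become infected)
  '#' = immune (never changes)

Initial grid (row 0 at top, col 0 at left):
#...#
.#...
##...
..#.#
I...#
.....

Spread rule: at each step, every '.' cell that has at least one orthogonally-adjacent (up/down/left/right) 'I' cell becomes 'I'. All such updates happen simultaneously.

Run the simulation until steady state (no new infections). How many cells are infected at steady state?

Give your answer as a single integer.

Step 0 (initial): 1 infected
Step 1: +3 new -> 4 infected
Step 2: +3 new -> 7 infected
Step 3: +2 new -> 9 infected
Step 4: +2 new -> 11 infected
Step 5: +2 new -> 13 infected
Step 6: +3 new -> 16 infected
Step 7: +3 new -> 19 infected
Step 8: +1 new -> 20 infected
Step 9: +1 new -> 21 infected
Step 10: +0 new -> 21 infected

Answer: 21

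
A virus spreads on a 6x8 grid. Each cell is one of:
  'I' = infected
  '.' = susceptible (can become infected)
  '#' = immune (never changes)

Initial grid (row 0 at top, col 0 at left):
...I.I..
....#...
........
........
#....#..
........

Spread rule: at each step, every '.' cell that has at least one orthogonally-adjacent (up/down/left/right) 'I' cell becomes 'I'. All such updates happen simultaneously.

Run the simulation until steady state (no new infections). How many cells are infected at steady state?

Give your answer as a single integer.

Step 0 (initial): 2 infected
Step 1: +5 new -> 7 infected
Step 2: +6 new -> 13 infected
Step 3: +8 new -> 21 infected
Step 4: +7 new -> 28 infected
Step 5: +7 new -> 35 infected
Step 6: +6 new -> 41 infected
Step 7: +3 new -> 44 infected
Step 8: +1 new -> 45 infected
Step 9: +0 new -> 45 infected

Answer: 45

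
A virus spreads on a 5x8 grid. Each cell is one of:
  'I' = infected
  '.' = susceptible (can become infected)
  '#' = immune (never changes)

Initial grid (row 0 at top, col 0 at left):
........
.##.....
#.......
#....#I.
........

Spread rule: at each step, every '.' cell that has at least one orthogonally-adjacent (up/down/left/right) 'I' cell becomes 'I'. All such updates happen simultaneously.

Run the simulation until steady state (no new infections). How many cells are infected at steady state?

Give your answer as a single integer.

Step 0 (initial): 1 infected
Step 1: +3 new -> 4 infected
Step 2: +5 new -> 9 infected
Step 3: +5 new -> 14 infected
Step 4: +6 new -> 20 infected
Step 5: +5 new -> 25 infected
Step 6: +4 new -> 29 infected
Step 7: +3 new -> 32 infected
Step 8: +1 new -> 33 infected
Step 9: +1 new -> 34 infected
Step 10: +1 new -> 35 infected
Step 11: +0 new -> 35 infected

Answer: 35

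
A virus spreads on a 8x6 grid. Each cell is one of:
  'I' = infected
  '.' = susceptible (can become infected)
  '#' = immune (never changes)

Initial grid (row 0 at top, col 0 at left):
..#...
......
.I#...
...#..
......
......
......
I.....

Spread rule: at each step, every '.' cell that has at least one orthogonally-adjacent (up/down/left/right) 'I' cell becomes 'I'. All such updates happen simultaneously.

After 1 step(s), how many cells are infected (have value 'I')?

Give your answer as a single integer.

Answer: 7

Derivation:
Step 0 (initial): 2 infected
Step 1: +5 new -> 7 infected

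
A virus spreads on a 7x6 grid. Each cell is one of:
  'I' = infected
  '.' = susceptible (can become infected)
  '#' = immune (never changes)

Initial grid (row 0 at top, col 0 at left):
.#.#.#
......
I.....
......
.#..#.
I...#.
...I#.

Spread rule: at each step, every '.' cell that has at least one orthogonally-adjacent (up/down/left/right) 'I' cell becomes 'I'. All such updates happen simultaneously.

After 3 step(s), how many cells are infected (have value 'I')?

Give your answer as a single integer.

Answer: 23

Derivation:
Step 0 (initial): 3 infected
Step 1: +8 new -> 11 infected
Step 2: +7 new -> 18 infected
Step 3: +5 new -> 23 infected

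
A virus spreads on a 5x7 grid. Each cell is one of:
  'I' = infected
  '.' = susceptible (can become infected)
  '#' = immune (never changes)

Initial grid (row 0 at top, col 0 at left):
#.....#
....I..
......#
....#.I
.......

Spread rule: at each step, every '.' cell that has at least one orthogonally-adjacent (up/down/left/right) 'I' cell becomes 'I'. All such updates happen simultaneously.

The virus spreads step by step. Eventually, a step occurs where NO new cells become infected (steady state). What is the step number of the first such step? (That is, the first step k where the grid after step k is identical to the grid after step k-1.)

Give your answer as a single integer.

Step 0 (initial): 2 infected
Step 1: +6 new -> 8 infected
Step 2: +7 new -> 15 infected
Step 3: +5 new -> 20 infected
Step 4: +5 new -> 25 infected
Step 5: +3 new -> 28 infected
Step 6: +2 new -> 30 infected
Step 7: +1 new -> 31 infected
Step 8: +0 new -> 31 infected

Answer: 8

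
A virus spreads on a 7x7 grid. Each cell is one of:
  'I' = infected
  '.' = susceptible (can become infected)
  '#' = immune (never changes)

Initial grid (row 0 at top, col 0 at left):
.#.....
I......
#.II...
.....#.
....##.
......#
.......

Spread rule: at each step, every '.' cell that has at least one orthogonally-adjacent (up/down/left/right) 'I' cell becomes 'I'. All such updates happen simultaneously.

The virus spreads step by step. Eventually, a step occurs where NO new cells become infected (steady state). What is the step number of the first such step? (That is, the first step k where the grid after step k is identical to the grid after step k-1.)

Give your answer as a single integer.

Answer: 8

Derivation:
Step 0 (initial): 3 infected
Step 1: +8 new -> 11 infected
Step 2: +8 new -> 19 infected
Step 3: +7 new -> 26 infected
Step 4: +8 new -> 34 infected
Step 5: +6 new -> 40 infected
Step 6: +2 new -> 42 infected
Step 7: +1 new -> 43 infected
Step 8: +0 new -> 43 infected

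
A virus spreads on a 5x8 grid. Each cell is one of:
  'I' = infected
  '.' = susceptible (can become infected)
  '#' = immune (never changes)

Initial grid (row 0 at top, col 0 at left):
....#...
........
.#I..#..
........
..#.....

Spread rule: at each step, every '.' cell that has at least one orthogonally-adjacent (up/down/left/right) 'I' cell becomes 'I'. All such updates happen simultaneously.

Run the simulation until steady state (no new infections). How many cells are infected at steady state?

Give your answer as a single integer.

Answer: 36

Derivation:
Step 0 (initial): 1 infected
Step 1: +3 new -> 4 infected
Step 2: +6 new -> 10 infected
Step 3: +8 new -> 18 infected
Step 4: +6 new -> 24 infected
Step 5: +4 new -> 28 infected
Step 6: +5 new -> 33 infected
Step 7: +3 new -> 36 infected
Step 8: +0 new -> 36 infected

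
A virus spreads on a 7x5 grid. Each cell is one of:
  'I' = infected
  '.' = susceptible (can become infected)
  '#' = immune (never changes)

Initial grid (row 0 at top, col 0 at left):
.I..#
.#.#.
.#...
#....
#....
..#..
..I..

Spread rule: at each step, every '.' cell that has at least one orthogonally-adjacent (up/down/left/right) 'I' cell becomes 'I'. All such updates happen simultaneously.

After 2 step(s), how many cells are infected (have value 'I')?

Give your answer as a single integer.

Step 0 (initial): 2 infected
Step 1: +4 new -> 6 infected
Step 2: +7 new -> 13 infected

Answer: 13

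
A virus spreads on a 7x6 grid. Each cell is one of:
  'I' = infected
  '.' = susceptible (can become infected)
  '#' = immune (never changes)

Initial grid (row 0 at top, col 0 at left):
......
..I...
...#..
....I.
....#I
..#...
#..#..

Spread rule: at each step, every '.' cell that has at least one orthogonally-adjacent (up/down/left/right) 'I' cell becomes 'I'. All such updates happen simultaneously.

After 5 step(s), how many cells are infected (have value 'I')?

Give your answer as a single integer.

Step 0 (initial): 3 infected
Step 1: +8 new -> 11 infected
Step 2: +10 new -> 21 infected
Step 3: +8 new -> 29 infected
Step 4: +3 new -> 32 infected
Step 5: +2 new -> 34 infected

Answer: 34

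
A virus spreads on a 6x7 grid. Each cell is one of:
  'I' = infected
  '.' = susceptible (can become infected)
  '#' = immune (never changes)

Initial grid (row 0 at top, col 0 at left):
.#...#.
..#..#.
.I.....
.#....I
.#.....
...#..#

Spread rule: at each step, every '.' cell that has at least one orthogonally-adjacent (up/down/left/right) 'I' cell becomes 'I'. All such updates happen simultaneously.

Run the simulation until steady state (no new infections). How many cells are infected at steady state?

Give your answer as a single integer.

Step 0 (initial): 2 infected
Step 1: +6 new -> 8 infected
Step 2: +8 new -> 16 infected
Step 3: +9 new -> 25 infected
Step 4: +6 new -> 31 infected
Step 5: +3 new -> 34 infected
Step 6: +0 new -> 34 infected

Answer: 34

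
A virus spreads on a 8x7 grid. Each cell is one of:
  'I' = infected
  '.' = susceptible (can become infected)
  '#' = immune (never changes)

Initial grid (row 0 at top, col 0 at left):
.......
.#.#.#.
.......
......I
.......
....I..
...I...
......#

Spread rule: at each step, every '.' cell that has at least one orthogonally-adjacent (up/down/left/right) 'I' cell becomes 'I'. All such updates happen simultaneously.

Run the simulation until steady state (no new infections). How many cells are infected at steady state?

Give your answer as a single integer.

Step 0 (initial): 3 infected
Step 1: +9 new -> 12 infected
Step 2: +11 new -> 23 infected
Step 3: +9 new -> 32 infected
Step 4: +7 new -> 39 infected
Step 5: +4 new -> 43 infected
Step 6: +4 new -> 47 infected
Step 7: +2 new -> 49 infected
Step 8: +2 new -> 51 infected
Step 9: +1 new -> 52 infected
Step 10: +0 new -> 52 infected

Answer: 52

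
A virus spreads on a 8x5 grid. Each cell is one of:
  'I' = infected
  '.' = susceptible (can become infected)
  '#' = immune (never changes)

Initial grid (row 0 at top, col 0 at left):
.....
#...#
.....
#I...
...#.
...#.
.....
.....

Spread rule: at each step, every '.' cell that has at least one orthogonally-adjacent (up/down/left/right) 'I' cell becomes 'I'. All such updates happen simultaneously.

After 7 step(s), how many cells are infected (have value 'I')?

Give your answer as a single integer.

Step 0 (initial): 1 infected
Step 1: +3 new -> 4 infected
Step 2: +7 new -> 11 infected
Step 3: +7 new -> 18 infected
Step 4: +8 new -> 26 infected
Step 5: +5 new -> 31 infected
Step 6: +3 new -> 34 infected
Step 7: +1 new -> 35 infected

Answer: 35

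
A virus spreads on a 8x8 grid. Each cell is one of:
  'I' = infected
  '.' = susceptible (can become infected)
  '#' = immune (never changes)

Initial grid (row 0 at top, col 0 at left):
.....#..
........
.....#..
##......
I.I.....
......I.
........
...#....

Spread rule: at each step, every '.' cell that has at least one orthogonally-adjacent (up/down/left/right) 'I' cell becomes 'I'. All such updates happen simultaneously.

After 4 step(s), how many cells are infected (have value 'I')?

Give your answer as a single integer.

Answer: 49

Derivation:
Step 0 (initial): 3 infected
Step 1: +9 new -> 12 infected
Step 2: +14 new -> 26 infected
Step 3: +14 new -> 40 infected
Step 4: +9 new -> 49 infected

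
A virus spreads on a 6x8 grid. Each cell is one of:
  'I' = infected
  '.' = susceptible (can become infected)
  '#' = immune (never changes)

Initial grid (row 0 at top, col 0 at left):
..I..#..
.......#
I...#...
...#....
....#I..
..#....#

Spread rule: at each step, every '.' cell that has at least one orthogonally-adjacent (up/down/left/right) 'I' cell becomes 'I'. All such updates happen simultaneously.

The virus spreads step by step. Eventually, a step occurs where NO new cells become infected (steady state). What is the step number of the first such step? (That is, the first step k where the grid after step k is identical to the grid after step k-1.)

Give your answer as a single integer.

Step 0 (initial): 3 infected
Step 1: +9 new -> 12 infected
Step 2: +13 new -> 25 infected
Step 3: +9 new -> 34 infected
Step 4: +5 new -> 39 infected
Step 5: +1 new -> 40 infected
Step 6: +1 new -> 41 infected
Step 7: +0 new -> 41 infected

Answer: 7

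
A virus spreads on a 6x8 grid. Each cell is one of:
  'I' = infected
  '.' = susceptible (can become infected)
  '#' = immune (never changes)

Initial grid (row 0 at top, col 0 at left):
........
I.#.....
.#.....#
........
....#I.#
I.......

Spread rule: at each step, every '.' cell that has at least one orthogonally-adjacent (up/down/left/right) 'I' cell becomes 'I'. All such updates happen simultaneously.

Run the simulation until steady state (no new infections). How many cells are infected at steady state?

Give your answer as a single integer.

Answer: 43

Derivation:
Step 0 (initial): 3 infected
Step 1: +8 new -> 11 infected
Step 2: +9 new -> 20 infected
Step 3: +10 new -> 30 infected
Step 4: +7 new -> 37 infected
Step 5: +5 new -> 42 infected
Step 6: +1 new -> 43 infected
Step 7: +0 new -> 43 infected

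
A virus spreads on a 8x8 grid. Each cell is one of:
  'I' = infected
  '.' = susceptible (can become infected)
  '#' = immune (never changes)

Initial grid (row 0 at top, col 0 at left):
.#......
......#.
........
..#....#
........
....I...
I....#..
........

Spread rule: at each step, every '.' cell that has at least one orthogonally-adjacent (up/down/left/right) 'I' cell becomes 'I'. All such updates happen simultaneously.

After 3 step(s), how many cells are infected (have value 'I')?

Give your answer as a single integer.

Answer: 32

Derivation:
Step 0 (initial): 2 infected
Step 1: +7 new -> 9 infected
Step 2: +11 new -> 20 infected
Step 3: +12 new -> 32 infected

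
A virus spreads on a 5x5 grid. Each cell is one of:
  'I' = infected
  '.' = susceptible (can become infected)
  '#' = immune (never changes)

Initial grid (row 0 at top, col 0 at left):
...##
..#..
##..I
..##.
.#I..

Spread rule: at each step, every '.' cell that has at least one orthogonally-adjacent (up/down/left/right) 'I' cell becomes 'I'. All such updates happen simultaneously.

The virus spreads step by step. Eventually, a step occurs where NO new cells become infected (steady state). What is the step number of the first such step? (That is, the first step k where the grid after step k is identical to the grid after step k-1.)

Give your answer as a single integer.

Step 0 (initial): 2 infected
Step 1: +4 new -> 6 infected
Step 2: +3 new -> 9 infected
Step 3: +0 new -> 9 infected

Answer: 3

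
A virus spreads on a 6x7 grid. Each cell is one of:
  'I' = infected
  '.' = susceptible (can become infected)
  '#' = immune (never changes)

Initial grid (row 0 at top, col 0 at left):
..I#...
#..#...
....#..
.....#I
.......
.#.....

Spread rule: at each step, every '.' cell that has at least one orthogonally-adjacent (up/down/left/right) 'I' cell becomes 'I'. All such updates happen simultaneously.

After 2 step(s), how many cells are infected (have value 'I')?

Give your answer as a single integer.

Answer: 13

Derivation:
Step 0 (initial): 2 infected
Step 1: +4 new -> 6 infected
Step 2: +7 new -> 13 infected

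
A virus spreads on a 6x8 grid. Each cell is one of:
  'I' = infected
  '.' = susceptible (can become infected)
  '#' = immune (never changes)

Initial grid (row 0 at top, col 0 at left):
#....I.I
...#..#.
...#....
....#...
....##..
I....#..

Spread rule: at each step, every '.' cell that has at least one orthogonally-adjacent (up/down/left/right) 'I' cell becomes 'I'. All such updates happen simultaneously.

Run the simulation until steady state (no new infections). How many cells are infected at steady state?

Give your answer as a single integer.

Step 0 (initial): 3 infected
Step 1: +6 new -> 9 infected
Step 2: +7 new -> 16 infected
Step 3: +9 new -> 25 infected
Step 4: +9 new -> 34 infected
Step 5: +5 new -> 39 infected
Step 6: +1 new -> 40 infected
Step 7: +0 new -> 40 infected

Answer: 40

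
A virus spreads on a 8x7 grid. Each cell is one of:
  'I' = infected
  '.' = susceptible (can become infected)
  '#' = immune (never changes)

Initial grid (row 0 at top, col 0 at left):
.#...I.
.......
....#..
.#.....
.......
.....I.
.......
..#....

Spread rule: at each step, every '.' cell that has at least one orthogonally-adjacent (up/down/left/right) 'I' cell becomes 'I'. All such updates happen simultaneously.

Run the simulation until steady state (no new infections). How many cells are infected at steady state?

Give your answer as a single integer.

Answer: 52

Derivation:
Step 0 (initial): 2 infected
Step 1: +7 new -> 9 infected
Step 2: +11 new -> 20 infected
Step 3: +10 new -> 30 infected
Step 4: +7 new -> 37 infected
Step 5: +6 new -> 43 infected
Step 6: +5 new -> 48 infected
Step 7: +4 new -> 52 infected
Step 8: +0 new -> 52 infected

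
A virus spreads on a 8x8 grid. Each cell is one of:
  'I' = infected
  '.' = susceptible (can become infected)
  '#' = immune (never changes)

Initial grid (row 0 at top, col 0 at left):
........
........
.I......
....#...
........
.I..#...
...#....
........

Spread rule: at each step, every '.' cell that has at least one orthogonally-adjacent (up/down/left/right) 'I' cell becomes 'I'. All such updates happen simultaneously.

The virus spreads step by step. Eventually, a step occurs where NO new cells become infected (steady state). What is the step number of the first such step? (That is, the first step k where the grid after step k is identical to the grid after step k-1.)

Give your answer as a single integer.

Step 0 (initial): 2 infected
Step 1: +8 new -> 10 infected
Step 2: +12 new -> 22 infected
Step 3: +8 new -> 30 infected
Step 4: +5 new -> 35 infected
Step 5: +6 new -> 41 infected
Step 6: +8 new -> 49 infected
Step 7: +7 new -> 56 infected
Step 8: +4 new -> 60 infected
Step 9: +1 new -> 61 infected
Step 10: +0 new -> 61 infected

Answer: 10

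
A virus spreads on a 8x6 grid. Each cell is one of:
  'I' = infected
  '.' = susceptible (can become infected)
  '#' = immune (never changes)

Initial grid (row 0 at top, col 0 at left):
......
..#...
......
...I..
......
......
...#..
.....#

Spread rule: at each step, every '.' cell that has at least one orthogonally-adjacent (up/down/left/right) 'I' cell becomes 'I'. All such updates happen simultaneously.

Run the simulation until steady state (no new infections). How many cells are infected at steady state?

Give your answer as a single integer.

Step 0 (initial): 1 infected
Step 1: +4 new -> 5 infected
Step 2: +8 new -> 13 infected
Step 3: +9 new -> 22 infected
Step 4: +10 new -> 32 infected
Step 5: +8 new -> 40 infected
Step 6: +4 new -> 44 infected
Step 7: +1 new -> 45 infected
Step 8: +0 new -> 45 infected

Answer: 45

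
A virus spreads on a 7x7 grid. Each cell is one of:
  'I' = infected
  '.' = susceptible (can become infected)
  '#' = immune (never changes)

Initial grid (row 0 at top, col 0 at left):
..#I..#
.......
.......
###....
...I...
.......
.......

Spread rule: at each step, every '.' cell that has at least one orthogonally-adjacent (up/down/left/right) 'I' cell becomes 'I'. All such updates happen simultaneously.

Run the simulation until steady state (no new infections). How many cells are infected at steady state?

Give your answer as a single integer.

Answer: 44

Derivation:
Step 0 (initial): 2 infected
Step 1: +6 new -> 8 infected
Step 2: +10 new -> 18 infected
Step 3: +11 new -> 29 infected
Step 4: +10 new -> 39 infected
Step 5: +5 new -> 44 infected
Step 6: +0 new -> 44 infected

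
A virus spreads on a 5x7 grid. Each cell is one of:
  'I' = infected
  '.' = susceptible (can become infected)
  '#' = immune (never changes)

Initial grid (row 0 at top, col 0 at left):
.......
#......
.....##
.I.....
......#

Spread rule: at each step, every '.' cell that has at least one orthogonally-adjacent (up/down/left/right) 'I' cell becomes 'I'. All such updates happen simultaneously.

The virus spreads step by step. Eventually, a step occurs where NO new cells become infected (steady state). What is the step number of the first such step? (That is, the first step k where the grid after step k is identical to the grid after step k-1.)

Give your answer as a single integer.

Step 0 (initial): 1 infected
Step 1: +4 new -> 5 infected
Step 2: +6 new -> 11 infected
Step 3: +5 new -> 16 infected
Step 4: +6 new -> 22 infected
Step 5: +4 new -> 26 infected
Step 6: +2 new -> 28 infected
Step 7: +2 new -> 30 infected
Step 8: +1 new -> 31 infected
Step 9: +0 new -> 31 infected

Answer: 9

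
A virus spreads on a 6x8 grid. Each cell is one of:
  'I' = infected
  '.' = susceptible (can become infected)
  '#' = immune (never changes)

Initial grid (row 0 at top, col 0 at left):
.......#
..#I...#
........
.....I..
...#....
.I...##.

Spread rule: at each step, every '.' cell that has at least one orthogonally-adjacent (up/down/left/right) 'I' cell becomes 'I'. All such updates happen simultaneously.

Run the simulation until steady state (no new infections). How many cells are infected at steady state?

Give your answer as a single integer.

Answer: 42

Derivation:
Step 0 (initial): 3 infected
Step 1: +10 new -> 13 infected
Step 2: +14 new -> 27 infected
Step 3: +9 new -> 36 infected
Step 4: +5 new -> 41 infected
Step 5: +1 new -> 42 infected
Step 6: +0 new -> 42 infected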